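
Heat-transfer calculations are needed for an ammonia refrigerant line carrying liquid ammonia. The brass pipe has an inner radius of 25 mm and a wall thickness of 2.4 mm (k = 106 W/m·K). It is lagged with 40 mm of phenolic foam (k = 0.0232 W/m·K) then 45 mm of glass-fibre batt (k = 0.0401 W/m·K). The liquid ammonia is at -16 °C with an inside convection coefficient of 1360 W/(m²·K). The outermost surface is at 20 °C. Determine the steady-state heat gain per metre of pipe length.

Radial resistances (cylindrical: R_cond = ln(r_o/r_i)/(2πkL), R_conv = 1/(h·2πrL)):
R_inner film = 1/(h_i·2πr₁L) = 1/(1360×2π×0.025×1) = 0.004681 K/W
R_brass pipe wall = ln(27.4/25)/(2π×106×1) = 1.376×10^-4 K/W
R_phenolic foam = ln(67.4/27.4)/(2π×0.0232×1) = 6.175 K/W
R_glass-fibre batt = ln(112.4/67.4)/(2π×0.0401×1) = 2.03 K/W
R_total = 8.209 K/W
Q = ΔT/R_total = 36/8.209

q′ ≈ 4.39 W/m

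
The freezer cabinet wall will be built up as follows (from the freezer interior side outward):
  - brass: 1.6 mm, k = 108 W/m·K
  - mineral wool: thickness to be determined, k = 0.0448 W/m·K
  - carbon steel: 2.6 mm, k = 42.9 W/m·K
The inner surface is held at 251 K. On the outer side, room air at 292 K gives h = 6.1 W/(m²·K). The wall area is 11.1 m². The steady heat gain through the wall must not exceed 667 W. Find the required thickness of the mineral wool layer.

L ≈ 23.2 mm

Using the resistance-network approach (series):
R_brass = L/(kA) = 0.0016/(108×11.1) = 1.335×10^-6 K/W
R_carbon steel = L/(kA) = 0.0026/(42.9×11.1) = 5.46×10^-6 K/W
R_outer film = 1/(h_o·A) = 1/(6.1×11.1) = 0.01477 K/W
Sum of the known resistances R_other = 0.01478 K/W
Required total resistance R_tot = ΔT/Q_allow = 41/667 = 0.06147 K/W
R_mineral wool = R_tot − R_other = 0.04669 K/W
L = R·k·A = 0.04669×0.0448×11.1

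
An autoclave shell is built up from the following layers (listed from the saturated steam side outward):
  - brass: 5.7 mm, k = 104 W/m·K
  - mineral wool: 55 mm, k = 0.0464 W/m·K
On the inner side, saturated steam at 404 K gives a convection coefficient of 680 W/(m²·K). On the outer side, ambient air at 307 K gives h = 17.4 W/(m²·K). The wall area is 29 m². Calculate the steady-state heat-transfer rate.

Series thermal resistances:
R_inner film = 1/(h_i·A) = 1/(680×29) = 5.071×10^-5 K/W
R_brass = L/(kA) = 0.0057/(104×29) = 1.89×10^-6 K/W
R_mineral wool = L/(kA) = 0.055/(0.0464×29) = 0.04087 K/W
R_outer film = 1/(h_o·A) = 1/(17.4×29) = 0.001982 K/W
R_total = 0.04291 K/W
Q = ΔT / R_total = 97 / 0.04291

Q ≈ 2260 W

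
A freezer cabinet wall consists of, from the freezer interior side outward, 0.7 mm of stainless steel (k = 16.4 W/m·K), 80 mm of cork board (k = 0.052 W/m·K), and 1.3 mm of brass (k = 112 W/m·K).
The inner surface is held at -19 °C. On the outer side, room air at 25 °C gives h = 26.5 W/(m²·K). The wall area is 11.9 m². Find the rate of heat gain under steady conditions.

Q ≈ 332 W

Series thermal resistances:
R_stainless steel = L/(kA) = 0.0007/(16.4×11.9) = 3.587×10^-6 K/W
R_cork board = L/(kA) = 0.08/(0.052×11.9) = 0.1293 K/W
R_brass = L/(kA) = 0.0013/(112×11.9) = 9.754×10^-7 K/W
R_outer film = 1/(h_o·A) = 1/(26.5×11.9) = 0.003171 K/W
R_total = 0.1325 K/W
Q = ΔT / R_total = 44 / 0.1325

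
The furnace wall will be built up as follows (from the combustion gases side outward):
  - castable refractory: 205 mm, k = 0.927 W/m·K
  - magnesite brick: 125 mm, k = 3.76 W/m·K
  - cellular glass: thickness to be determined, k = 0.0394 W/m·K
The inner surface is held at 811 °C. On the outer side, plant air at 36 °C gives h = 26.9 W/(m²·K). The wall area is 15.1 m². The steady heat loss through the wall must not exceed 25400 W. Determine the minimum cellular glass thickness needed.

L ≈ 6.67 mm

Model the wall as resistances in series:
R_castable refractory = L/(kA) = 0.205/(0.927×15.1) = 0.01465 K/W
R_magnesite brick = L/(kA) = 0.125/(3.76×15.1) = 0.002202 K/W
R_outer film = 1/(h_o·A) = 1/(26.9×15.1) = 0.002462 K/W
Sum of the known resistances R_other = 0.01931 K/W
Required total resistance R_tot = ΔT/Q_allow = 775/25400 = 0.03051 K/W
R_cellular glass = R_tot − R_other = 0.0112 K/W
L = R·k·A = 0.0112×0.0394×15.1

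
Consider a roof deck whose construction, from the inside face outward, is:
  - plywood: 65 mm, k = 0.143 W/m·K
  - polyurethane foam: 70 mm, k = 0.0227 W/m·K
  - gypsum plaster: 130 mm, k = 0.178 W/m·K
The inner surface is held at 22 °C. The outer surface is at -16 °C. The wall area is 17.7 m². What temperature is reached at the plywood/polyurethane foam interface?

Series thermal resistances:
R_plywood = L/(kA) = 0.065/(0.143×17.7) = 0.02568 K/W
R_polyurethane foam = L/(kA) = 0.07/(0.0227×17.7) = 0.1742 K/W
R_gypsum plaster = L/(kA) = 0.13/(0.178×17.7) = 0.04126 K/W
R_total = 0.2412 K/W;  Q = ΔT/R_total = 38/0.2412 = 157.6 W
T_interface = T_inner − Q·ΣR(inner→interface) = 22 − 158×0.02568

T ≈ 18 °C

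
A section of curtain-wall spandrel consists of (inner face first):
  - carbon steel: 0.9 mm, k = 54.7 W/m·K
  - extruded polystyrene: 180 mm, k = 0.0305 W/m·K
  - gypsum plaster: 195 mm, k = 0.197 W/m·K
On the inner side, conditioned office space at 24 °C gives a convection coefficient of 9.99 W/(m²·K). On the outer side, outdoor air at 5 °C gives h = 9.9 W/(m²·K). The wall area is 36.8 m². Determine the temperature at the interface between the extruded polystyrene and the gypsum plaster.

Thermal resistances in series:
R_inner film = 1/(h_i·A) = 1/(9.99×36.8) = 0.00272 K/W
R_carbon steel = L/(kA) = 0.0009/(54.7×36.8) = 4.471×10^-7 K/W
R_extruded polystyrene = L/(kA) = 0.18/(0.0305×36.8) = 0.1604 K/W
R_gypsum plaster = L/(kA) = 0.195/(0.197×36.8) = 0.0269 K/W
R_outer film = 1/(h_o·A) = 1/(9.9×36.8) = 0.002745 K/W
R_total = 0.1927 K/W;  Q = ΔT/R_total = 19/0.1927 = 98.58 W
T_interface = T_inner − Q·ΣR(inner→interface) = 24 − 98.6×0.1631

T ≈ 7.92 °C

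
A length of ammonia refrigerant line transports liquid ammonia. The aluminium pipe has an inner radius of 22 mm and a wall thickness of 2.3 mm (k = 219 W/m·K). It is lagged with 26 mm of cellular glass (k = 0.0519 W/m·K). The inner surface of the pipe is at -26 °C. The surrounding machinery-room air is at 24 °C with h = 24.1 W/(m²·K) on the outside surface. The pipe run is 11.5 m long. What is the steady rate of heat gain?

For a radial system each layer contributes R = ln(r_out/r_in)/(2πkL); films add R = 1/(hA).
R_aluminium pipe wall = ln(24.3/22)/(2π×219×11.5) = 6.284×10^-6 K/W
R_cellular glass = ln(50.3/24.3)/(2π×0.0519×11.5) = 0.194 K/W
R_outer film = 1/(h_o·2πr_oL) = 1/(24.1×2π×0.0503×11.5) = 0.01142 K/W
R_total = 0.2054 K/W
Q = ΔT/R_total = 50/0.2054

Q ≈ 243 W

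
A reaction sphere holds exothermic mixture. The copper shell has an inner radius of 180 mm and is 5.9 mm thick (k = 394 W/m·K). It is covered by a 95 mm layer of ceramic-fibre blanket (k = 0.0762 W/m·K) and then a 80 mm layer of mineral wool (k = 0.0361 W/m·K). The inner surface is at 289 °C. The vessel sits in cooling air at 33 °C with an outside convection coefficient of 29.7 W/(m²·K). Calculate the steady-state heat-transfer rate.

Q ≈ 69.9 W

For a spherical shell R = (1/r₁ − 1/r₂)/(4πk); film R = 1/(h·4πr²). In series:
R_copper shell = (1/0.18 − 1/0.1859)/(4π×394) = 3.561×10^-5 K/W
R_ceramic-fibre blanket = (1/0.1859 − 1/0.2809)/(4π×0.0762) = 1.9 K/W
R_mineral wool = (1/0.2809 − 1/0.3609)/(4π×0.0361) = 1.74 K/W
R_outer film = 1/(h·4πr_o²) = 1/(29.7×4π×0.3609²) = 0.02057 K/W
R_total = 3.66 K/W
Q = ΔT/R_total = 256/3.66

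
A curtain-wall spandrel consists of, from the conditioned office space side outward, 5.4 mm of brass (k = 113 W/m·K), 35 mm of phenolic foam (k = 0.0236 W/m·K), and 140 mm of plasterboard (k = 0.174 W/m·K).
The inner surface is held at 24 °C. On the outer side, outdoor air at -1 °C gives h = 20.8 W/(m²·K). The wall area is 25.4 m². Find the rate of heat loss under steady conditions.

Series thermal resistances:
R_brass = L/(kA) = 0.0054/(113×25.4) = 1.881×10^-6 K/W
R_phenolic foam = L/(kA) = 0.035/(0.0236×25.4) = 0.05839 K/W
R_plasterboard = L/(kA) = 0.14/(0.174×25.4) = 0.03168 K/W
R_outer film = 1/(h_o·A) = 1/(20.8×25.4) = 0.001893 K/W
R_total = 0.09196 K/W
Q = ΔT / R_total = 25 / 0.09196

Q ≈ 272 W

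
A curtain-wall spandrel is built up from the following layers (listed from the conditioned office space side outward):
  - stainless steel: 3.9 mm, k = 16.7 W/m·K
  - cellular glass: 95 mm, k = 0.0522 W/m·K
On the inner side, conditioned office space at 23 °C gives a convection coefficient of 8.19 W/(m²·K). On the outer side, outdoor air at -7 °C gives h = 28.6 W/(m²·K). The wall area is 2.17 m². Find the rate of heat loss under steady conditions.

Treating each layer as a thermal resistance in series:
R_inner film = 1/(h_i·A) = 1/(8.19×2.17) = 0.05627 K/W
R_stainless steel = L/(kA) = 0.0039/(16.7×2.17) = 1.076×10^-4 K/W
R_cellular glass = L/(kA) = 0.095/(0.0522×2.17) = 0.8387 K/W
R_outer film = 1/(h_o·A) = 1/(28.6×2.17) = 0.01611 K/W
R_total = 0.9112 K/W
Q = ΔT / R_total = 30 / 0.9112

Q ≈ 32.9 W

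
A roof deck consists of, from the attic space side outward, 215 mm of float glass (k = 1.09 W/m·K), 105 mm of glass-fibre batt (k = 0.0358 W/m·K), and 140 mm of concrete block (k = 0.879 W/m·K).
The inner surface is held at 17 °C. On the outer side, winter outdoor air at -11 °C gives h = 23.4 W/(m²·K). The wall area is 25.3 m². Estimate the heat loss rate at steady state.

Treating each layer as a thermal resistance in series:
R_float glass = L/(kA) = 0.215/(1.09×25.3) = 0.007796 K/W
R_glass-fibre batt = L/(kA) = 0.105/(0.0358×25.3) = 0.1159 K/W
R_concrete block = L/(kA) = 0.14/(0.879×25.3) = 0.006295 K/W
R_outer film = 1/(h_o·A) = 1/(23.4×25.3) = 0.001689 K/W
R_total = 0.1317 K/W
Q = ΔT / R_total = 28 / 0.1317

Q ≈ 213 W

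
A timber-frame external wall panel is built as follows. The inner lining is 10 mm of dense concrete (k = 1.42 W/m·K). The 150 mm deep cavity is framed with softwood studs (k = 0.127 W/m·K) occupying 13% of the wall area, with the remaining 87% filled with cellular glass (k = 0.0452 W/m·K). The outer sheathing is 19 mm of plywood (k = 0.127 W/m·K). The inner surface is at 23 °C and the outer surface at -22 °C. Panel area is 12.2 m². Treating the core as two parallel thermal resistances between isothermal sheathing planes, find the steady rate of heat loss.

Q ≈ 193 W

Sheathing layers in series; stud and cavity paths in parallel between them.
R_inner = 0.01/(1.42×12.2) = 5.772×10^-4 K/W
R_stud  = 0.15/(0.127×0.13×12.2) = 0.7447 K/W
R_cav   = 0.15/(0.0452×0.87×12.2) = 0.3127 K/W
1/R_core = 1/R_stud + 1/R_cav → R_core = 0.2202 K/W
R_outer = 0.019/(0.127×12.2) = 0.01226 K/W
R_total = 0.233 K/W
Q = ΔT/R_total = 45/0.233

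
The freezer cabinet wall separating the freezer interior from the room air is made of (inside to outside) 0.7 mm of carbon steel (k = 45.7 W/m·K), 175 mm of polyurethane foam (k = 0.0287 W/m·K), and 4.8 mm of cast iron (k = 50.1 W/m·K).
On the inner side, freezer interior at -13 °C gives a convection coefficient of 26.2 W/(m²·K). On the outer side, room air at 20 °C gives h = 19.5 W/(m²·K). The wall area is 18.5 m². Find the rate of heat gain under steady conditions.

Q ≈ 98.7 W

Thermal resistances in series:
R_inner film = 1/(h_i·A) = 1/(26.2×18.5) = 0.002063 K/W
R_carbon steel = L/(kA) = 0.0007/(45.7×18.5) = 8.28×10^-7 K/W
R_polyurethane foam = L/(kA) = 0.175/(0.0287×18.5) = 0.3296 K/W
R_cast iron = L/(kA) = 0.0048/(50.1×18.5) = 5.179×10^-6 K/W
R_outer film = 1/(h_o·A) = 1/(19.5×18.5) = 0.002772 K/W
R_total = 0.3344 K/W
Q = ΔT / R_total = 33 / 0.3344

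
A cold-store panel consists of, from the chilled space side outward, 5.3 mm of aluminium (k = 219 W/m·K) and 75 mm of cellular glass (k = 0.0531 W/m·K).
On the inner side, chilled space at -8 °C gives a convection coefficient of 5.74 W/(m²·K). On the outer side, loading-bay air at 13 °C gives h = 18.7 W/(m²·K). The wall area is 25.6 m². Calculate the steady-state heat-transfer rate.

Series thermal resistances:
R_inner film = 1/(h_i·A) = 1/(5.74×25.6) = 0.006805 K/W
R_aluminium = L/(kA) = 0.0053/(219×25.6) = 9.453×10^-7 K/W
R_cellular glass = L/(kA) = 0.075/(0.0531×25.6) = 0.05517 K/W
R_outer film = 1/(h_o·A) = 1/(18.7×25.6) = 0.002089 K/W
R_total = 0.06407 K/W
Q = ΔT / R_total = 21 / 0.06407

Q ≈ 328 W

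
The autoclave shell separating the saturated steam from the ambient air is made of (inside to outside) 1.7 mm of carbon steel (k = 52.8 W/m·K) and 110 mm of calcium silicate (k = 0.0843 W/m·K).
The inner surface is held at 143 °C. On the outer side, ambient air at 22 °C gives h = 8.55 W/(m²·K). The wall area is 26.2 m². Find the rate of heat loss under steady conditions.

Model the wall as resistances in series:
R_carbon steel = L/(kA) = 0.0017/(52.8×26.2) = 1.229×10^-6 K/W
R_calcium silicate = L/(kA) = 0.11/(0.0843×26.2) = 0.0498 K/W
R_outer film = 1/(h_o·A) = 1/(8.55×26.2) = 0.004464 K/W
R_total = 0.05427 K/W
Q = ΔT / R_total = 121 / 0.05427

Q ≈ 2230 W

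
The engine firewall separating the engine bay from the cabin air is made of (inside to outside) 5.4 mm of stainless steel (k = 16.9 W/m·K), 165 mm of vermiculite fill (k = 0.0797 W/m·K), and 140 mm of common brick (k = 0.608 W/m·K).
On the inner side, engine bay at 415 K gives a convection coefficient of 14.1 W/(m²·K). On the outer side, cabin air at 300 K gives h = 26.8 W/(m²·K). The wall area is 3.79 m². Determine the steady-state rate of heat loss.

Using the resistance-network approach (series):
R_inner film = 1/(h_i·A) = 1/(14.1×3.79) = 0.01871 K/W
R_stainless steel = L/(kA) = 0.0054/(16.9×3.79) = 8.431×10^-5 K/W
R_vermiculite fill = L/(kA) = 0.165/(0.0797×3.79) = 0.5462 K/W
R_common brick = L/(kA) = 0.14/(0.608×3.79) = 0.06076 K/W
R_outer film = 1/(h_o·A) = 1/(26.8×3.79) = 0.009845 K/W
R_total = 0.6356 K/W
Q = ΔT / R_total = 115 / 0.6356

Q ≈ 181 W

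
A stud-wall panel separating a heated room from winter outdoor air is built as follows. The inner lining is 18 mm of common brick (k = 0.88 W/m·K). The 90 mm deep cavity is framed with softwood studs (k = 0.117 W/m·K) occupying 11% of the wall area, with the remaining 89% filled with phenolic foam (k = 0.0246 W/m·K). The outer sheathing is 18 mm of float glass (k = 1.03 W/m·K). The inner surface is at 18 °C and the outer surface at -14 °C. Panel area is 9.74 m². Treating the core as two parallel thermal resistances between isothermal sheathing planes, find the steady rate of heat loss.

Q ≈ 119 W

Sheathing layers in series; stud and cavity paths in parallel between them.
R_inner = 0.018/(0.88×9.74) = 0.0021 K/W
R_stud  = 0.09/(0.117×0.11×9.74) = 0.718 K/W
R_cav   = 0.09/(0.0246×0.89×9.74) = 0.422 K/W
1/R_core = 1/R_stud + 1/R_cav → R_core = 0.2658 K/W
R_outer = 0.018/(1.03×9.74) = 0.001794 K/W
R_total = 0.2697 K/W
Q = ΔT/R_total = 32/0.2697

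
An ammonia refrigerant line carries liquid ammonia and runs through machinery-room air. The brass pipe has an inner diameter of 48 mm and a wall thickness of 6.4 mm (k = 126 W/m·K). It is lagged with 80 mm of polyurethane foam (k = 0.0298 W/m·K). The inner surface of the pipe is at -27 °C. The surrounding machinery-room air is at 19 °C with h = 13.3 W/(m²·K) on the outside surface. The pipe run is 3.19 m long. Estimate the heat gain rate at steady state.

Per-layer cylindrical resistances, series-summed:
R_brass pipe wall = ln(30.4/24)/(2π×126×3.19) = 9.36×10^-5 K/W
R_polyurethane foam = ln(110.4/30.4)/(2π×0.0298×3.19) = 2.159 K/W
R_outer film = 1/(h_o·2πr_oL) = 1/(13.3×2π×0.1104×3.19) = 0.03398 K/W
R_total = 2.193 K/W
Q = ΔT/R_total = 46/2.193

Q ≈ 21 W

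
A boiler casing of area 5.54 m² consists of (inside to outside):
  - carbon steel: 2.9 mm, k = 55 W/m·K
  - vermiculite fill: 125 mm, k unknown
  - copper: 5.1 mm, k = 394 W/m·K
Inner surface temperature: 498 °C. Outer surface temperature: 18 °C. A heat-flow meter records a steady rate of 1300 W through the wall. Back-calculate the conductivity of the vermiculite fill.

k ≈ 0.0611 W/(m·K)

Series thermal resistances:
R_carbon steel = L/(kA) = 0.0029/(55×5.54) = 9.518×10^-6 K/W
R_copper = L/(kA) = 0.0051/(394×5.54) = 2.336×10^-6 K/W
Sum of known resistances R_other = 1.185×10^-5 K/W
Total R = ΔT/Q = 480/1300 = 0.3692 K/W
R_vermiculite fill = R_total − R_other = 0.3692 K/W
k = L/(R·A) = 0.125/(0.3692×5.54)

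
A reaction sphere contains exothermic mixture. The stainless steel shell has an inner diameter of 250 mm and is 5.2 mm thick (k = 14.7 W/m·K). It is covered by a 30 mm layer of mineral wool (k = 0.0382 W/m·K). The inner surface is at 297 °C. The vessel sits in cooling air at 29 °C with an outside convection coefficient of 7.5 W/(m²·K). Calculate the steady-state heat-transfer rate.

Each spherical layer contributes R = (1/r_i − 1/r_o)/(4πk):
R_stainless steel shell = (1/0.125 − 1/0.1302)/(4π×14.7) = 0.00173 K/W
R_mineral wool = (1/0.1302 − 1/0.1602)/(4π×0.0382) = 2.996 K/W
R_outer film = 1/(h·4πr_o²) = 1/(7.5×4π×0.1602²) = 0.4134 K/W
R_total = 3.411 K/W
Q = ΔT/R_total = 268/3.411

Q ≈ 78.6 W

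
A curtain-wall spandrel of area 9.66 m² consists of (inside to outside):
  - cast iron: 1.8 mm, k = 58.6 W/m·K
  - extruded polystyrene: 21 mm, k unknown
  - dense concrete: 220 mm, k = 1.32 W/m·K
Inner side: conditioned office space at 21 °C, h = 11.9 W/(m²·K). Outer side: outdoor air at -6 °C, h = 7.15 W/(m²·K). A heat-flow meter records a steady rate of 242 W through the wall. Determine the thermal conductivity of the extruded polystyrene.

k ≈ 0.0306 W/(m·K)

Thermal resistances in series:
R_inner film = 1/(h_i·A) = 1/(11.9×9.66) = 0.008699 K/W
R_cast iron = L/(kA) = 0.0018/(58.6×9.66) = 3.18×10^-6 K/W
R_dense concrete = L/(kA) = 0.22/(1.32×9.66) = 0.01725 K/W
R_outer film = 1/(h_o·A) = 1/(7.15×9.66) = 0.01448 K/W
Sum of known resistances R_other = 0.04043 K/W
Total R = ΔT/Q = 27/242 = 0.1116 K/W
R_extruded polystyrene = R_total − R_other = 0.07114 K/W
k = L/(R·A) = 0.021/(0.07114×9.66)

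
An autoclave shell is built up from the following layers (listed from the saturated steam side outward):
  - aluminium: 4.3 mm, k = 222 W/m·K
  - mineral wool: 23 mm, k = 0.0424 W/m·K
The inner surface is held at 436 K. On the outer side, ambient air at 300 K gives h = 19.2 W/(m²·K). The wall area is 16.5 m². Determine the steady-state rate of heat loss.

Series thermal resistances:
R_aluminium = L/(kA) = 0.0043/(222×16.5) = 1.174×10^-6 K/W
R_mineral wool = L/(kA) = 0.023/(0.0424×16.5) = 0.03288 K/W
R_outer film = 1/(h_o·A) = 1/(19.2×16.5) = 0.003157 K/W
R_total = 0.03603 K/W
Q = ΔT / R_total = 136 / 0.03603

Q ≈ 3770 W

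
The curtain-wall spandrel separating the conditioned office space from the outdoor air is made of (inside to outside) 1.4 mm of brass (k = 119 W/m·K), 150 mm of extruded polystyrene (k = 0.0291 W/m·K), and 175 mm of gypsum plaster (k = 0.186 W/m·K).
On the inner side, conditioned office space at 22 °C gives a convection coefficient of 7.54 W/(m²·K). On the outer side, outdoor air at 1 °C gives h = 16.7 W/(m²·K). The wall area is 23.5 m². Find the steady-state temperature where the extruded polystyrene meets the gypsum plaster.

Treating each layer as a thermal resistance in series:
R_inner film = 1/(h_i·A) = 1/(7.54×23.5) = 0.005644 K/W
R_brass = L/(kA) = 0.0014/(119×23.5) = 5.006×10^-7 K/W
R_extruded polystyrene = L/(kA) = 0.15/(0.0291×23.5) = 0.2193 K/W
R_gypsum plaster = L/(kA) = 0.175/(0.186×23.5) = 0.04004 K/W
R_outer film = 1/(h_o·A) = 1/(16.7×23.5) = 0.002548 K/W
R_total = 0.2676 K/W;  Q = ΔT/R_total = 21/0.2676 = 78.48 W
T_interface = T_inner − Q·ΣR(inner→interface) = 22 − 78.5×0.225

T ≈ 4.34 °C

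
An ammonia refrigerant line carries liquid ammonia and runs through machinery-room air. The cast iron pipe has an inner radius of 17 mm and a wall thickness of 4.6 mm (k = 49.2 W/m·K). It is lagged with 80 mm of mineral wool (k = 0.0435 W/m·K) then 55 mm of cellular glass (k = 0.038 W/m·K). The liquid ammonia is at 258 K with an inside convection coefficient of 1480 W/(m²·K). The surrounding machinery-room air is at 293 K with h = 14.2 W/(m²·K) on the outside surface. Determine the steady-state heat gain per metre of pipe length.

q′ ≈ 4.63 W/m

Treating each annulus and film as a series resistance:
R_inner film = 1/(h_i·2πr₁L) = 1/(1480×2π×0.017×1) = 0.006326 K/W
R_cast iron pipe wall = ln(21.6/17)/(2π×49.2×1) = 7.747×10^-4 K/W
R_mineral wool = ln(101.6/21.6)/(2π×0.0435×1) = 5.665 K/W
R_cellular glass = ln(156.6/101.6)/(2π×0.038×1) = 1.812 K/W
R_outer film = 1/(h_o·2πr_oL) = 1/(14.2×2π×0.1566×1) = 0.07157 K/W
R_total = 7.556 K/W
Q = ΔT/R_total = 35/7.556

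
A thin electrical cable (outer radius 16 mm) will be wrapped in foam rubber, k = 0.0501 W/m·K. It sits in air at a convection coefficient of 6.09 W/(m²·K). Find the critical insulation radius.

r_cr ≈ 8.23 mm

For a cylinder r_cr = k/h = 0.0501/6.09
r_cr = 8.23 mm; since the bare radius (16 mm) is above r_cr, any added insulation will reduce heat loss.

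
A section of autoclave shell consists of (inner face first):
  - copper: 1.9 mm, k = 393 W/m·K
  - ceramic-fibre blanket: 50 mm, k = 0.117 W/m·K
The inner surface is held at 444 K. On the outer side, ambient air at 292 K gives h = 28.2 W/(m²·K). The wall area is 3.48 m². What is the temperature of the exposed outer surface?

T ≈ 304 K

Model the wall as resistances in series:
R_copper = L/(kA) = 0.0019/(393×3.48) = 1.389×10^-6 K/W
R_ceramic-fibre blanket = L/(kA) = 0.05/(0.117×3.48) = 0.1228 K/W
R_outer film = 1/(h_o·A) = 1/(28.2×3.48) = 0.01019 K/W
R_total = 0.133 K/W;  Q = ΔT/R_total = 152/0.133 = 1143 W
T_interface = T_inner − Q·ΣR(inner→interface) = 444 − 1140×0.1228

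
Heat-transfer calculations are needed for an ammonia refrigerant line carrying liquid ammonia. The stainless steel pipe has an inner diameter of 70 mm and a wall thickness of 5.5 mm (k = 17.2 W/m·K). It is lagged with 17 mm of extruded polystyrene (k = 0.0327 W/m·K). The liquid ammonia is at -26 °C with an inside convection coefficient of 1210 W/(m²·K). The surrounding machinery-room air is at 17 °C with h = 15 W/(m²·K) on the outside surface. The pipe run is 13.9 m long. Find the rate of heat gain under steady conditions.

For a radial system each layer contributes R = ln(r_out/r_in)/(2πkL); films add R = 1/(hA).
R_inner film = 1/(h_i·2πr₁L) = 1/(1210×2π×0.035×13.9) = 2.704×10^-4 K/W
R_stainless steel pipe wall = ln(40.5/35)/(2π×17.2×13.9) = 9.716×10^-5 K/W
R_extruded polystyrene = ln(57.5/40.5)/(2π×0.0327×13.9) = 0.1227 K/W
R_outer film = 1/(h_o·2πr_oL) = 1/(15×2π×0.0575×13.9) = 0.01328 K/W
R_total = 0.1364 K/W
Q = ΔT/R_total = 43/0.1364

Q ≈ 315 W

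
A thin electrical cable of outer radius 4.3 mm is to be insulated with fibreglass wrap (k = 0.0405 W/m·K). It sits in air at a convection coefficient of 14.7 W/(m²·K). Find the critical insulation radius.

r_cr ≈ 2.76 mm

For a cylinder r_cr = k/h = 0.0405/14.7
r_cr = 2.76 mm; since the bare radius (4.3 mm) is above r_cr, any added insulation will reduce heat loss.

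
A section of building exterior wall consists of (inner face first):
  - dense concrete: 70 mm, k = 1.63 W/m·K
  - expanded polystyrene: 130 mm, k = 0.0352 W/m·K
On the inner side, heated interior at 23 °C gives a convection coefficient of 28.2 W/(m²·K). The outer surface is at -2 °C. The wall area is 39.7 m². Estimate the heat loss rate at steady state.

Series thermal resistances:
R_inner film = 1/(h_i·A) = 1/(28.2×39.7) = 8.932×10^-4 K/W
R_dense concrete = L/(kA) = 0.07/(1.63×39.7) = 0.001082 K/W
R_expanded polystyrene = L/(kA) = 0.13/(0.0352×39.7) = 0.09303 K/W
R_total = 0.095 K/W
Q = ΔT / R_total = 25 / 0.095

Q ≈ 263 W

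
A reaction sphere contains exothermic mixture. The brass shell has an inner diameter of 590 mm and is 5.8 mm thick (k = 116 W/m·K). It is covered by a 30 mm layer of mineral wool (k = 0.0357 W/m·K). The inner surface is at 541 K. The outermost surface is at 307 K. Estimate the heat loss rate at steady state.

Radial (spherical) resistances in series:
R_brass shell = (1/0.295 − 1/0.3008)/(4π×116) = 4.484×10^-5 K/W
R_mineral wool = (1/0.3008 − 1/0.3308)/(4π×0.0357) = 0.672 K/W
R_total = 0.6721 K/W
Q = ΔT/R_total = 234/0.6721

Q ≈ 348 W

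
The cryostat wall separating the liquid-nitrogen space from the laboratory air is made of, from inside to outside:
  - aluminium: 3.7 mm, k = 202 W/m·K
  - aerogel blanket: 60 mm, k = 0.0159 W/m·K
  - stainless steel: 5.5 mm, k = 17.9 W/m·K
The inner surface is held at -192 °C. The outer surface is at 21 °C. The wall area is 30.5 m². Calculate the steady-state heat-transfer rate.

Using the resistance-network approach (series):
R_aluminium = L/(kA) = 0.0037/(202×30.5) = 6.006×10^-7 K/W
R_aerogel blanket = L/(kA) = 0.06/(0.0159×30.5) = 0.1237 K/W
R_stainless steel = L/(kA) = 0.0055/(17.9×30.5) = 1.007×10^-5 K/W
R_total = 0.1237 K/W
Q = ΔT / R_total = 213 / 0.1237

Q ≈ 1720 W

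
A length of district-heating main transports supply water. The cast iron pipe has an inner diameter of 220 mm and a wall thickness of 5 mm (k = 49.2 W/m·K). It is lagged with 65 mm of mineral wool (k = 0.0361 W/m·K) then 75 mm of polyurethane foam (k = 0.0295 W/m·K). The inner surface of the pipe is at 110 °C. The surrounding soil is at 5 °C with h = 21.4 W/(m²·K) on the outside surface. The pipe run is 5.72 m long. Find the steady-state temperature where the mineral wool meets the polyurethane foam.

Treating each annulus and film as a series resistance:
R_cast iron pipe wall = ln(115/110)/(2π×49.2×5.72) = 2.514×10^-5 K/W
R_mineral wool = ln(180/115)/(2π×0.0361×5.72) = 0.3453 K/W
R_polyurethane foam = ln(255/180)/(2π×0.0295×5.72) = 0.3285 K/W
R_outer film = 1/(h_o·2πr_oL) = 1/(21.4×2π×0.255×5.72) = 0.005099 K/W
R_total = 0.679 K/W
Q = ΔT/R_total = 105/0.679
Q = 155 W
T_interface = T_inner − Q·ΣR(inner→interface) = 110 − 155×0.3453

T ≈ 56.6 °C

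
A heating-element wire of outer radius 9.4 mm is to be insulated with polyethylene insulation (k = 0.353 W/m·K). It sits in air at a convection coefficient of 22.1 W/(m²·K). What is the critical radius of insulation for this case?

r_cr ≈ 16 mm

For a cylinder r_cr = k/h = 0.353/22.1
r_cr = 16 mm; since the bare radius (9.4 mm) is below r_cr, adding a thin layer of insulation will *increase* heat loss.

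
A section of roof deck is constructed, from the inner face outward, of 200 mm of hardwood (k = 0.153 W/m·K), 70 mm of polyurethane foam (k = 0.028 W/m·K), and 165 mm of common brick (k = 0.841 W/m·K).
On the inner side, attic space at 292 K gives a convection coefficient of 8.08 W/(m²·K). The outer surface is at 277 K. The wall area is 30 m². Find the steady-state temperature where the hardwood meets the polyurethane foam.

T ≈ 287 K

Thermal resistances in series:
R_inner film = 1/(h_i·A) = 1/(8.08×30) = 0.004125 K/W
R_hardwood = L/(kA) = 0.2/(0.153×30) = 0.04357 K/W
R_polyurethane foam = L/(kA) = 0.07/(0.028×30) = 0.08333 K/W
R_common brick = L/(kA) = 0.165/(0.841×30) = 0.00654 K/W
R_total = 0.1376 K/W;  Q = ΔT/R_total = 15/0.1376 = 109 W
T_interface = T_inner − Q·ΣR(inner→interface) = 292 − 109×0.0477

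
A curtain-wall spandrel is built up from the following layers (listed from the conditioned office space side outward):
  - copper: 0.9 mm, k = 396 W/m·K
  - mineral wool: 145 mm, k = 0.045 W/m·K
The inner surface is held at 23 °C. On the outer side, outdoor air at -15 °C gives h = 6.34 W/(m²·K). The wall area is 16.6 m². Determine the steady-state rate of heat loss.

Thermal resistances in series:
R_copper = L/(kA) = 0.0009/(396×16.6) = 1.369×10^-7 K/W
R_mineral wool = L/(kA) = 0.145/(0.045×16.6) = 0.1941 K/W
R_outer film = 1/(h_o·A) = 1/(6.34×16.6) = 0.009502 K/W
R_total = 0.2036 K/W
Q = ΔT / R_total = 38 / 0.2036

Q ≈ 187 W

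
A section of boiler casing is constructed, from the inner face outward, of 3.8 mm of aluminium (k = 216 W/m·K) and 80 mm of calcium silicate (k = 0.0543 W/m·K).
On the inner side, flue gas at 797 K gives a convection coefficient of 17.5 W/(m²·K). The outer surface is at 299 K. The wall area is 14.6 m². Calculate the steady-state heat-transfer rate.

Using the resistance-network approach (series):
R_inner film = 1/(h_i·A) = 1/(17.5×14.6) = 0.003914 K/W
R_aluminium = L/(kA) = 0.0038/(216×14.6) = 1.205×10^-6 K/W
R_calcium silicate = L/(kA) = 0.08/(0.0543×14.6) = 0.1009 K/W
R_total = 0.1048 K/W
Q = ΔT / R_total = 498 / 0.1048

Q ≈ 4750 W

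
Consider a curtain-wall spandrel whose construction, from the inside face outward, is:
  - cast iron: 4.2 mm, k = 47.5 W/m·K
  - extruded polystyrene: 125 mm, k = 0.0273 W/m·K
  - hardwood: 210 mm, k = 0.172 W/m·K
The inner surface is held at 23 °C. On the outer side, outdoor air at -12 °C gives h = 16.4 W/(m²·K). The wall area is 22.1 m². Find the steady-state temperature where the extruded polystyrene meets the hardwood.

Series thermal resistances:
R_cast iron = L/(kA) = 0.0042/(47.5×22.1) = 4.001×10^-6 K/W
R_extruded polystyrene = L/(kA) = 0.125/(0.0273×22.1) = 0.2072 K/W
R_hardwood = L/(kA) = 0.21/(0.172×22.1) = 0.05525 K/W
R_outer film = 1/(h_o·A) = 1/(16.4×22.1) = 0.002759 K/W
R_total = 0.2652 K/W;  Q = ΔT/R_total = 35/0.2652 = 132 W
T_interface = T_inner − Q·ΣR(inner→interface) = 23 − 132×0.2072

T ≈ -4.34 °C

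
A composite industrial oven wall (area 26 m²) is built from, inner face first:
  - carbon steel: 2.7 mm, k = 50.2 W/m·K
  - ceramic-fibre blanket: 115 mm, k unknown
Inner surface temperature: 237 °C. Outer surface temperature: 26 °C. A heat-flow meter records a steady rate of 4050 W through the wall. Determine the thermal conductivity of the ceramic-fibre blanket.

Model the wall as resistances in series:
R_carbon steel = L/(kA) = 0.0027/(50.2×26) = 2.069×10^-6 K/W
Sum of known resistances R_other = 2.069×10^-6 K/W
Total R = ΔT/Q = 211/4050 = 0.0521 K/W
R_ceramic-fibre blanket = R_total − R_other = 0.0521 K/W
k = L/(R·A) = 0.115/(0.0521×26)

k ≈ 0.0849 W/(m·K)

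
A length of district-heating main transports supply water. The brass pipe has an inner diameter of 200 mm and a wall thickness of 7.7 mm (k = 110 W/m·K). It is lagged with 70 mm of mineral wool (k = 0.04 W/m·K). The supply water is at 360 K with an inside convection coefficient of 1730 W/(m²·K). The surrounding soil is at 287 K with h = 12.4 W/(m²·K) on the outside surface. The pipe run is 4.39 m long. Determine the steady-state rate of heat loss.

Per-layer cylindrical resistances, series-summed:
R_inner film = 1/(h_i·2πr₁L) = 1/(1730×2π×0.1×4.39) = 2.096×10^-4 K/W
R_brass pipe wall = ln(107.7/100)/(2π×110×4.39) = 2.445×10^-5 K/W
R_mineral wool = ln(177.7/107.7)/(2π×0.04×4.39) = 0.4539 K/W
R_outer film = 1/(h_o·2πr_oL) = 1/(12.4×2π×0.1777×4.39) = 0.01645 K/W
R_total = 0.4705 K/W
Q = ΔT/R_total = 73/0.4705

Q ≈ 155 W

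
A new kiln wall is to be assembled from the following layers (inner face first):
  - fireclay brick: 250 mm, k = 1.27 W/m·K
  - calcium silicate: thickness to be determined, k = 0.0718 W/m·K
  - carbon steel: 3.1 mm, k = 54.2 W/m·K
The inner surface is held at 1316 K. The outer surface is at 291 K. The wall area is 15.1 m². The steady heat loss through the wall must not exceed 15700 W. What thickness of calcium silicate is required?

Series thermal resistances:
R_fireclay brick = L/(kA) = 0.25/(1.27×15.1) = 0.01304 K/W
R_carbon steel = L/(kA) = 0.0031/(54.2×15.1) = 3.788×10^-6 K/W
Sum of the known resistances R_other = 0.01304 K/W
Required total resistance R_tot = ΔT/Q_allow = 1025/15700 = 0.06529 K/W
R_calcium silicate = R_tot − R_other = 0.05225 K/W
L = R·k·A = 0.05225×0.0718×15.1

L ≈ 56.6 mm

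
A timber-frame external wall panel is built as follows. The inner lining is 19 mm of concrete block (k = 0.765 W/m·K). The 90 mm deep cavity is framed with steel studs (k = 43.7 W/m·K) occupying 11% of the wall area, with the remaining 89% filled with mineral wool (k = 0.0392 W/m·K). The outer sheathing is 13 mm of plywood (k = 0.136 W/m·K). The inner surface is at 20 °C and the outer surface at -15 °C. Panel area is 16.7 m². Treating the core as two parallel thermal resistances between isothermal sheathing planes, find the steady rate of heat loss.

Q ≈ 4200 W

Sheathing layers in series; stud and cavity paths in parallel between them.
R_inner = 0.019/(0.765×16.7) = 0.001487 K/W
R_stud  = 0.09/(43.7×0.11×16.7) = 0.001121 K/W
R_cav   = 0.09/(0.0392×0.89×16.7) = 0.1545 K/W
1/R_core = 1/R_stud + 1/R_cav → R_core = 0.001113 K/W
R_outer = 0.013/(0.136×16.7) = 0.005724 K/W
R_total = 0.008324 K/W
Q = ΔT/R_total = 35/0.008324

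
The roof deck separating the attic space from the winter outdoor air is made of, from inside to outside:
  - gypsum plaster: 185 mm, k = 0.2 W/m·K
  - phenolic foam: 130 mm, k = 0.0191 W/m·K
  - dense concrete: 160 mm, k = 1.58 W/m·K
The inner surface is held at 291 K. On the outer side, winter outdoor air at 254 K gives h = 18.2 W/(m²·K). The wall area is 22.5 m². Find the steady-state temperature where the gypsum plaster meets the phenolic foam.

T ≈ 287 K

Model the wall as resistances in series:
R_gypsum plaster = L/(kA) = 0.185/(0.2×22.5) = 0.04111 K/W
R_phenolic foam = L/(kA) = 0.13/(0.0191×22.5) = 0.3025 K/W
R_dense concrete = L/(kA) = 0.16/(1.58×22.5) = 0.004501 K/W
R_outer film = 1/(h_o·A) = 1/(18.2×22.5) = 0.002442 K/W
R_total = 0.3506 K/W;  Q = ΔT/R_total = 37/0.3506 = 105.5 W
T_interface = T_inner − Q·ΣR(inner→interface) = 291 − 106×0.04111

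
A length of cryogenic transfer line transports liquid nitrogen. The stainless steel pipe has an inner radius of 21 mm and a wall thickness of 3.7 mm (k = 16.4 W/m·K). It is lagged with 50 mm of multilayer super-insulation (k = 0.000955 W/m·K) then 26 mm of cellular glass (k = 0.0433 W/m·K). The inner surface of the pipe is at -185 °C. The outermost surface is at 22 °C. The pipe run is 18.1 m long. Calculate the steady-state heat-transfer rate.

Q ≈ 20.2 W

Treating each annulus and film as a series resistance:
R_stainless steel pipe wall = ln(24.7/21)/(2π×16.4×18.1) = 8.701×10^-5 K/W
R_multilayer super-insulation = ln(74.7/24.7)/(2π×0.000955×18.1) = 10.19 K/W
R_cellular glass = ln(100.7/74.7)/(2π×0.0433×18.1) = 0.06065 K/W
R_total = 10.25 K/W
Q = ΔT/R_total = 207/10.25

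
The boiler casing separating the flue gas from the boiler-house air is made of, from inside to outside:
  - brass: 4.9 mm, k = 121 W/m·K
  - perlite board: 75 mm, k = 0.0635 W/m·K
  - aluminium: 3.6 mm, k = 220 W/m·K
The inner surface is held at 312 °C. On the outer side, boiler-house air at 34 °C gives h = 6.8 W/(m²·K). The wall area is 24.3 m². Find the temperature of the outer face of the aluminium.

Treating each layer as a thermal resistance in series:
R_brass = L/(kA) = 0.0049/(121×24.3) = 1.666×10^-6 K/W
R_perlite board = L/(kA) = 0.075/(0.0635×24.3) = 0.04861 K/W
R_aluminium = L/(kA) = 0.0036/(220×24.3) = 6.734×10^-7 K/W
R_outer film = 1/(h_o·A) = 1/(6.8×24.3) = 0.006052 K/W
R_total = 0.05466 K/W;  Q = ΔT/R_total = 278/0.05466 = 5086 W
T_interface = T_inner − Q·ΣR(inner→interface) = 312 − 5090×0.04861

T ≈ 64.8 °C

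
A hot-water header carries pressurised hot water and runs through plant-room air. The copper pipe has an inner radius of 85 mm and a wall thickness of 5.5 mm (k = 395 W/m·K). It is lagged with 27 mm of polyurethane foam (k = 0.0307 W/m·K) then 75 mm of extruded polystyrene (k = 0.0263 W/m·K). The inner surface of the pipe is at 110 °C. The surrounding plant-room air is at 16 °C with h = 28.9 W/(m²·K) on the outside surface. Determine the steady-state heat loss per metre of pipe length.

q′ ≈ 21.5 W/m

Per-layer cylindrical resistances, series-summed:
R_copper pipe wall = ln(90.5/85)/(2π×395×1) = 2.526×10^-5 K/W
R_polyurethane foam = ln(117.5/90.5)/(2π×0.0307×1) = 1.354 K/W
R_extruded polystyrene = ln(192.5/117.5)/(2π×0.0263×1) = 2.987 K/W
R_outer film = 1/(h_o·2πr_oL) = 1/(28.9×2π×0.1925×1) = 0.02861 K/W
R_total = 4.37 K/W
Q = ΔT/R_total = 94/4.37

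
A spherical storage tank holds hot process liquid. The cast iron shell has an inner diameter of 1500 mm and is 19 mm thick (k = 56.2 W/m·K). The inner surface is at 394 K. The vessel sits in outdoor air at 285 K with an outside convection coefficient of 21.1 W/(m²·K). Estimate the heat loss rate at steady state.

Spherical conduction: R = (1/r_in − 1/r_out)/(4πk) per layer; series-sum.
R_cast iron shell = (1/0.75 − 1/0.769)/(4π×56.2) = 4.665×10^-5 K/W
R_outer film = 1/(h·4πr_o²) = 1/(21.1×4π×0.769²) = 0.006378 K/W
R_total = 0.006424 K/W
Q = ΔT/R_total = 109/0.006424

Q ≈ 17000 W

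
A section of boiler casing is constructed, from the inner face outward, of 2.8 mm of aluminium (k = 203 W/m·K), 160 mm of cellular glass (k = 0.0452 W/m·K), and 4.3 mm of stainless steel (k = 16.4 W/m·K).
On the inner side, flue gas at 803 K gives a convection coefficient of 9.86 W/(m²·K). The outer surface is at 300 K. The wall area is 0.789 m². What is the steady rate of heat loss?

Using the resistance-network approach (series):
R_inner film = 1/(h_i·A) = 1/(9.86×0.789) = 0.1285 K/W
R_aluminium = L/(kA) = 0.0028/(203×0.789) = 1.748×10^-5 K/W
R_cellular glass = L/(kA) = 0.16/(0.0452×0.789) = 4.486 K/W
R_stainless steel = L/(kA) = 0.0043/(16.4×0.789) = 3.323×10^-4 K/W
R_total = 4.615 K/W
Q = ΔT / R_total = 503 / 4.615

Q ≈ 109 W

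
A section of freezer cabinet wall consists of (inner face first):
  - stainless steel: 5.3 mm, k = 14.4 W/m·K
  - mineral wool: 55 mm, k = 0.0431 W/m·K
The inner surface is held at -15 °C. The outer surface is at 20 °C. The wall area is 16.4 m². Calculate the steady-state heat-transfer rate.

Q ≈ 450 W

Model the wall as resistances in series:
R_stainless steel = L/(kA) = 0.0053/(14.4×16.4) = 2.244×10^-5 K/W
R_mineral wool = L/(kA) = 0.055/(0.0431×16.4) = 0.07781 K/W
R_total = 0.07783 K/W
Q = ΔT / R_total = 35 / 0.07783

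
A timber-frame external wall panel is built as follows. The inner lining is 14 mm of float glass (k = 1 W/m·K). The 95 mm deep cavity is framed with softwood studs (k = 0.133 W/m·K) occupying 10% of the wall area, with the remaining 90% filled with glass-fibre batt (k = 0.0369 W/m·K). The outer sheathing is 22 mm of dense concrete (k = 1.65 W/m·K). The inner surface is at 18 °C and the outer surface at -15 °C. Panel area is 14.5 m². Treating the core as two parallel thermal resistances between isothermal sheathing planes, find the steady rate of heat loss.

Q ≈ 231 W

Sheathing layers in series; stud and cavity paths in parallel between them.
R_inner = 0.014/(1×14.5) = 9.655×10^-4 K/W
R_stud  = 0.095/(0.133×0.1×14.5) = 0.4926 K/W
R_cav   = 0.095/(0.0369×0.9×14.5) = 0.1973 K/W
1/R_core = 1/R_stud + 1/R_cav → R_core = 0.1409 K/W
R_outer = 0.022/(1.65×14.5) = 9.195×10^-4 K/W
R_total = 0.1428 K/W
Q = ΔT/R_total = 33/0.1428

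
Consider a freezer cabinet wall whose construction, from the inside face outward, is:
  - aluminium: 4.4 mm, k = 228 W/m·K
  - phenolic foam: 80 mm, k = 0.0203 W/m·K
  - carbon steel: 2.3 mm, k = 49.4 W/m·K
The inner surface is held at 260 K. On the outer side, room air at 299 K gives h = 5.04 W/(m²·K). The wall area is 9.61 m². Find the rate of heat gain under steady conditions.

Thermal resistances in series:
R_aluminium = L/(kA) = 0.0044/(228×9.61) = 2.008×10^-6 K/W
R_phenolic foam = L/(kA) = 0.08/(0.0203×9.61) = 0.4101 K/W
R_carbon steel = L/(kA) = 0.0023/(49.4×9.61) = 4.845×10^-6 K/W
R_outer film = 1/(h_o·A) = 1/(5.04×9.61) = 0.02065 K/W
R_total = 0.4307 K/W
Q = ΔT / R_total = 39 / 0.4307

Q ≈ 90.5 W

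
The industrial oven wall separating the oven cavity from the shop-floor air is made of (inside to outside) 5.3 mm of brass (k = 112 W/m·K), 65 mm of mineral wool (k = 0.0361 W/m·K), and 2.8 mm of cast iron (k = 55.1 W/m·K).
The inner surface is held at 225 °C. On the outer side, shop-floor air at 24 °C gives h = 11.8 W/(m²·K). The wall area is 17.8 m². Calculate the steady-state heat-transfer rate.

Model the wall as resistances in series:
R_brass = L/(kA) = 0.0053/(112×17.8) = 2.659×10^-6 K/W
R_mineral wool = L/(kA) = 0.065/(0.0361×17.8) = 0.1012 K/W
R_cast iron = L/(kA) = 0.0028/(55.1×17.8) = 2.855×10^-6 K/W
R_outer film = 1/(h_o·A) = 1/(11.8×17.8) = 0.004761 K/W
R_total = 0.1059 K/W
Q = ΔT / R_total = 201 / 0.1059

Q ≈ 1900 W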